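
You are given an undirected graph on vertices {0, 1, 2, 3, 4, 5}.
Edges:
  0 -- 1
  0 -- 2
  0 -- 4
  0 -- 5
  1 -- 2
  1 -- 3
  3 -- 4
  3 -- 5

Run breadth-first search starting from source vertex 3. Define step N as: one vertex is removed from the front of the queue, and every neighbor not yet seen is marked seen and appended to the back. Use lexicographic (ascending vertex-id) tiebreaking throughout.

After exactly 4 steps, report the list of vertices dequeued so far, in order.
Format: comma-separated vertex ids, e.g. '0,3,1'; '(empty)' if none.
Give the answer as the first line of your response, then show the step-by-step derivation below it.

3,1,4,5

step 1: dequeue 3; queue=[1,4,5]; order=3
step 2: dequeue 1; queue=[4,5,0,2]; order=3,1
step 3: dequeue 4; queue=[5,0,2]; order=3,1,4
step 4: dequeue 5; queue=[0,2]; order=3,1,4,5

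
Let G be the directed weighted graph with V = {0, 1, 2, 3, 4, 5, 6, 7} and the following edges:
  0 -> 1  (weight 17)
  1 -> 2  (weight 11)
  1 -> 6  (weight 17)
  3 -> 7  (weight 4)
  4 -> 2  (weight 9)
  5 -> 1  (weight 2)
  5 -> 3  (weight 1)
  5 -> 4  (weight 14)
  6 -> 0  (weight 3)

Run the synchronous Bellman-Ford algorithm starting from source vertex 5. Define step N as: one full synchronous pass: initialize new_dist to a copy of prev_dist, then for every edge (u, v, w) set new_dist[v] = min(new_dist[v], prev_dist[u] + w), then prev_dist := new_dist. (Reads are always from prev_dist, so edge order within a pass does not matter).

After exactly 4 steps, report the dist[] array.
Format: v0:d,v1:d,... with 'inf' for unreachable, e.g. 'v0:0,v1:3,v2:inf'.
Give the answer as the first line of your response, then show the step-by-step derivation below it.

v0:22,v1:2,v2:13,v3:1,v4:14,v5:0,v6:19,v7:5

step 1: dist = v0:inf,v1:2,v2:inf,v3:1,v4:14,v5:0,v6:inf,v7:inf
step 2: dist = v0:inf,v1:2,v2:13,v3:1,v4:14,v5:0,v6:19,v7:5
step 3: dist = v0:22,v1:2,v2:13,v3:1,v4:14,v5:0,v6:19,v7:5
step 4: dist = v0:22,v1:2,v2:13,v3:1,v4:14,v5:0,v6:19,v7:5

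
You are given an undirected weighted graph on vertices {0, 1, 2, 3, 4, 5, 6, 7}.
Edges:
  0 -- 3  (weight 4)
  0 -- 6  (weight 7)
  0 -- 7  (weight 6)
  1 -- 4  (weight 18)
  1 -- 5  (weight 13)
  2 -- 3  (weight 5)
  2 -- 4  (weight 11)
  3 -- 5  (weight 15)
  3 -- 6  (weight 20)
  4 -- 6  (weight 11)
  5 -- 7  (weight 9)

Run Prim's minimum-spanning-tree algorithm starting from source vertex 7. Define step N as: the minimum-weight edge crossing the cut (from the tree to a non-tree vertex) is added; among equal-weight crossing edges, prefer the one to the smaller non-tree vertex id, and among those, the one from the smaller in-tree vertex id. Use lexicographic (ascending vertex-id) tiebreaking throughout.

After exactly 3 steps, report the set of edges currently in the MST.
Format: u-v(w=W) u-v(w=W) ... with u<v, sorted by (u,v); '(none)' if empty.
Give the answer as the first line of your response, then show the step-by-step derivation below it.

0-3(w=4) 0-7(w=6) 2-3(w=5)

step 1: add edge 0-7 (w=6); MST = {0-7(w=6)}
step 2: add edge 0-3 (w=4); MST = {0-3(w=4) 0-7(w=6)}
step 3: add edge 2-3 (w=5); MST = {0-3(w=4) 0-7(w=6) 2-3(w=5)}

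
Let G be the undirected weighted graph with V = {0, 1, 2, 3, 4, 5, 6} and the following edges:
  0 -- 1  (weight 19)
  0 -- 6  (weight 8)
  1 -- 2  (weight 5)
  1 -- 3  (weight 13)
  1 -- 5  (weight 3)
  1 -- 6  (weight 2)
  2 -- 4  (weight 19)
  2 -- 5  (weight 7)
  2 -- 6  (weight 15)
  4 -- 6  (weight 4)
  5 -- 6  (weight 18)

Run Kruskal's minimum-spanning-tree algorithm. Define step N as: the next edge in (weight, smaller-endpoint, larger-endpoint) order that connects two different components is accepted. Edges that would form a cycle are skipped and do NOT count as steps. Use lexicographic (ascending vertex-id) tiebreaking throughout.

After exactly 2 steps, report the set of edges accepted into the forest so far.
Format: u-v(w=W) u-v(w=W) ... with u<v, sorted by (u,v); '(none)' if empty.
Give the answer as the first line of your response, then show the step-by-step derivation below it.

1-5(w=3) 1-6(w=2)

step 1: add edge 1-6 (w=2); MST = {1-6(w=2)}
step 2: add edge 1-5 (w=3); MST = {1-5(w=3) 1-6(w=2)}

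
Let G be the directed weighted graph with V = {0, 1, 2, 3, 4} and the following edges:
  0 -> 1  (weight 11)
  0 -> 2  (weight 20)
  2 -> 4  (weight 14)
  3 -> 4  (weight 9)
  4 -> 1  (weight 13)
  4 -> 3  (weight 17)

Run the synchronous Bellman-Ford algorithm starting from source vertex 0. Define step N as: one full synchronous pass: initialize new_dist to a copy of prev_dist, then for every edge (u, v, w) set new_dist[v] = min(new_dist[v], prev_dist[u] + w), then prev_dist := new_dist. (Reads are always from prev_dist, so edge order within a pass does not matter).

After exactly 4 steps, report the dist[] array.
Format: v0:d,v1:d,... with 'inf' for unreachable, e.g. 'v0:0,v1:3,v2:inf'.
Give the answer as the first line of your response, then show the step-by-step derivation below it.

v0:0,v1:11,v2:20,v3:51,v4:34

step 1: dist = v0:0,v1:11,v2:20,v3:inf,v4:inf
step 2: dist = v0:0,v1:11,v2:20,v3:inf,v4:34
step 3: dist = v0:0,v1:11,v2:20,v3:51,v4:34
step 4: dist = v0:0,v1:11,v2:20,v3:51,v4:34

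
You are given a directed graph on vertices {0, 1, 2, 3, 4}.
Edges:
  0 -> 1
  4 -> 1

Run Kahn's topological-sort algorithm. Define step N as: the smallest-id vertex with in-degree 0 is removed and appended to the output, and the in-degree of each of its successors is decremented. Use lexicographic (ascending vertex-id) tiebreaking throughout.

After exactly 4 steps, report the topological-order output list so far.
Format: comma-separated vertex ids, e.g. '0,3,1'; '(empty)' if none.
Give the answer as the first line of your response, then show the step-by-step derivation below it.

0,2,3,4

step 1: output 0; order=[0]; indeg=(0,1,0,0,0)
step 2: output 2; order=[0,2]; indeg=(0,1,0,0,0)
step 3: output 3; order=[0,2,3]; indeg=(0,1,0,0,0)
step 4: output 4; order=[0,2,3,4]; indeg=(0,0,0,0,0)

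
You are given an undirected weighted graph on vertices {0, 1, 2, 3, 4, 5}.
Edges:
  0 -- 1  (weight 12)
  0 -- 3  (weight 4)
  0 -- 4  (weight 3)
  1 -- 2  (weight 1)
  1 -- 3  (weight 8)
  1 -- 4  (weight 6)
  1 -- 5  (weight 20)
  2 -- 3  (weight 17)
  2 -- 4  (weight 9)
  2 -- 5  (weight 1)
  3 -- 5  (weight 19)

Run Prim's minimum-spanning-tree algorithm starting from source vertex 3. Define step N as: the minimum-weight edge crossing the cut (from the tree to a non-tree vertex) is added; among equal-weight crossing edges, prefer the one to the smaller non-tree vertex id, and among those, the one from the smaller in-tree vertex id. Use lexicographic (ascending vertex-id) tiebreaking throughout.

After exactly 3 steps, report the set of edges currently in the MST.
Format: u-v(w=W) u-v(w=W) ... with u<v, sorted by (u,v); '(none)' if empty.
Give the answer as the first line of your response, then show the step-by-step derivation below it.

0-3(w=4) 0-4(w=3) 1-4(w=6)

step 1: add edge 0-3 (w=4); MST = {0-3(w=4)}
step 2: add edge 0-4 (w=3); MST = {0-3(w=4) 0-4(w=3)}
step 3: add edge 1-4 (w=6); MST = {0-3(w=4) 0-4(w=3) 1-4(w=6)}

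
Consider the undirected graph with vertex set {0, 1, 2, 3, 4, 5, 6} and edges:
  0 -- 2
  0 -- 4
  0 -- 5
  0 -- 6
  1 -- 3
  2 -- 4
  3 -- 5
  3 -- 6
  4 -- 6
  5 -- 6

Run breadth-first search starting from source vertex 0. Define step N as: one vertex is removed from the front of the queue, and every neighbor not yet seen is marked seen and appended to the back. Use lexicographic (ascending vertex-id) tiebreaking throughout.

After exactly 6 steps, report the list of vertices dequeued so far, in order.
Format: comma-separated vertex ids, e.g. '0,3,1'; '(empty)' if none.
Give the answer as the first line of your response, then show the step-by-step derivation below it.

0,2,4,5,6,3

step 1: dequeue 0; queue=[2,4,5,6]; order=0
step 2: dequeue 2; queue=[4,5,6]; order=0,2
step 3: dequeue 4; queue=[5,6]; order=0,2,4
step 4: dequeue 5; queue=[6,3]; order=0,2,4,5
step 5: dequeue 6; queue=[3]; order=0,2,4,5,6
step 6: dequeue 3; queue=[1]; order=0,2,4,5,6,3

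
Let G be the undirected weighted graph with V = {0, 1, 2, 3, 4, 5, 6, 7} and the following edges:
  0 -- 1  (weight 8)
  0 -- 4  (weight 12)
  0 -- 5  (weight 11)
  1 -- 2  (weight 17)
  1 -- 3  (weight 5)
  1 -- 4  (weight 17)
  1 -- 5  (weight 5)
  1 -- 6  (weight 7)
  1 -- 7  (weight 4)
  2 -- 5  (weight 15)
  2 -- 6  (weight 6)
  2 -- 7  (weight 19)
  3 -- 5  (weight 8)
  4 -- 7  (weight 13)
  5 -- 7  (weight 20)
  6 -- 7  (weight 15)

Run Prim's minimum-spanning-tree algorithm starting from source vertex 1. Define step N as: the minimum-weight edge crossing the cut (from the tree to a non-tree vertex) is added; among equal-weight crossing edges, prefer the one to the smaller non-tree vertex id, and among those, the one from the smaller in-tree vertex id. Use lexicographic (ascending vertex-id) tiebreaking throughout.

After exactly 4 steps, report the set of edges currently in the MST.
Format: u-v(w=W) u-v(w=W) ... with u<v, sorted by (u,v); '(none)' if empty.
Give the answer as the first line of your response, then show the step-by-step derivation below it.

1-3(w=5) 1-5(w=5) 1-6(w=7) 1-7(w=4)

step 1: add edge 1-7 (w=4); MST = {1-7(w=4)}
step 2: add edge 1-3 (w=5); MST = {1-3(w=5) 1-7(w=4)}
step 3: add edge 1-5 (w=5); MST = {1-3(w=5) 1-5(w=5) 1-7(w=4)}
step 4: add edge 1-6 (w=7); MST = {1-3(w=5) 1-5(w=5) 1-6(w=7) 1-7(w=4)}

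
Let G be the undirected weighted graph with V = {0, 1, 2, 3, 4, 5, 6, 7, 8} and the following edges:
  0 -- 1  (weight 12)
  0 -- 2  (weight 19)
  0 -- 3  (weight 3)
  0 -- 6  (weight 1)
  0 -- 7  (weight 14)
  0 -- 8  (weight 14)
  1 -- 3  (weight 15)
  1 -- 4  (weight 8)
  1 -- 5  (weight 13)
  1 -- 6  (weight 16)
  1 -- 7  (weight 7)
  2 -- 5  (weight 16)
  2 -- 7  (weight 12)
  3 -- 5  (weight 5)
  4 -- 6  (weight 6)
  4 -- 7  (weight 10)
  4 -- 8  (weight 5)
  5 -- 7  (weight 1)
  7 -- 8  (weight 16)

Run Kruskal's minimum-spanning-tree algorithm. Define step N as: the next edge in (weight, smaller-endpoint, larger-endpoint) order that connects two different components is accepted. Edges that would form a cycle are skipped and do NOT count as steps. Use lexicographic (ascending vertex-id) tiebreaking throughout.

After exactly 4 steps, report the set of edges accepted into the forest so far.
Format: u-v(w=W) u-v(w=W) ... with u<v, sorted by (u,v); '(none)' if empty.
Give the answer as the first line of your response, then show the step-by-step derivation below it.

0-3(w=3) 0-6(w=1) 3-5(w=5) 5-7(w=1)

step 1: add edge 0-6 (w=1); MST = {0-6(w=1)}
step 2: add edge 5-7 (w=1); MST = {0-6(w=1) 5-7(w=1)}
step 3: add edge 0-3 (w=3); MST = {0-3(w=3) 0-6(w=1) 5-7(w=1)}
step 4: add edge 3-5 (w=5); MST = {0-3(w=3) 0-6(w=1) 3-5(w=5) 5-7(w=1)}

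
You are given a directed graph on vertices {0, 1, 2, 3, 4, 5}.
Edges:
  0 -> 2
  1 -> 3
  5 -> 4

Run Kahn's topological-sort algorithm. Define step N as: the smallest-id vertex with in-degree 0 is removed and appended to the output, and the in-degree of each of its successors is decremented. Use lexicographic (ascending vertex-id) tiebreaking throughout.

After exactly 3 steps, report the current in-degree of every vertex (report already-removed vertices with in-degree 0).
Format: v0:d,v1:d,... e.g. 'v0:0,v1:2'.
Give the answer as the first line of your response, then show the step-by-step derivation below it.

v0:0,v1:0,v2:0,v3:0,v4:1,v5:0

step 1: output 0; order=[0]; indeg=(0,0,0,1,1,0)
step 2: output 1; order=[0,1]; indeg=(0,0,0,0,1,0)
step 3: output 2; order=[0,1,2]; indeg=(0,0,0,0,1,0)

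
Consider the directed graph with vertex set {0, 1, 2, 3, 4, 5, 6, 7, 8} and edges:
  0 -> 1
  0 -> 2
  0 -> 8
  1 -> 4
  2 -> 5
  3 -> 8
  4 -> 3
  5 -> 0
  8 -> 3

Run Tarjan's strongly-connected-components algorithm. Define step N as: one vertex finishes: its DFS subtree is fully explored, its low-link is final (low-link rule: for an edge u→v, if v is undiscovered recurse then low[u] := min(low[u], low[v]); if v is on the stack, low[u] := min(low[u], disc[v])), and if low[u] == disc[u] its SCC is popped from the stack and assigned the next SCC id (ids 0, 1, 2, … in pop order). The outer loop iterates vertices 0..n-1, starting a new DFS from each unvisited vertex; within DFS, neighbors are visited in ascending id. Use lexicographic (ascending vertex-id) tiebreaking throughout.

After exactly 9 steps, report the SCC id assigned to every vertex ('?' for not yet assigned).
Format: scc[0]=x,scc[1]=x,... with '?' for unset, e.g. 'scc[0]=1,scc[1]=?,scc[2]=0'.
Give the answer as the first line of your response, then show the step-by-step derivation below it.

scc[0]=3,scc[1]=2,scc[2]=3,scc[3]=0,scc[4]=1,scc[5]=3,scc[6]=4,scc[7]=5,scc[8]=0

step 1: low=(low[0]=0,low[1]=1,low[2]=?,low[3]=3,low[4]=2,low[5]=?,low[6]=?,low[7]=?,low[8]=3); scc=(scc[0]=?,scc[1]=?,scc[2]=?,scc[3]=?,scc[4]=?,scc[5]=?,scc[6]=?,scc[7]=?,scc[8]=?)
step 2: low=(low[0]=0,low[1]=1,low[2]=?,low[3]=3,low[4]=2,low[5]=?,low[6]=?,low[7]=?,low[8]=3); scc=(scc[0]=?,scc[1]=?,scc[2]=?,scc[3]=0,scc[4]=?,scc[5]=?,scc[6]=?,scc[7]=?,scc[8]=0)
step 3: low=(low[0]=0,low[1]=1,low[2]=?,low[3]=3,low[4]=2,low[5]=?,low[6]=?,low[7]=?,low[8]=3); scc=(scc[0]=?,scc[1]=?,scc[2]=?,scc[3]=0,scc[4]=1,scc[5]=?,scc[6]=?,scc[7]=?,scc[8]=0)
step 4: low=(low[0]=0,low[1]=1,low[2]=?,low[3]=3,low[4]=2,low[5]=?,low[6]=?,low[7]=?,low[8]=3); scc=(scc[0]=?,scc[1]=2,scc[2]=?,scc[3]=0,scc[4]=1,scc[5]=?,scc[6]=?,scc[7]=?,scc[8]=0)
step 5: low=(low[0]=0,low[1]=1,low[2]=5,low[3]=3,low[4]=2,low[5]=0,low[6]=?,low[7]=?,low[8]=3); scc=(scc[0]=?,scc[1]=2,scc[2]=?,scc[3]=0,scc[4]=1,scc[5]=?,scc[6]=?,scc[7]=?,scc[8]=0)
step 6: low=(low[0]=0,low[1]=1,low[2]=0,low[3]=3,low[4]=2,low[5]=0,low[6]=?,low[7]=?,low[8]=3); scc=(scc[0]=?,scc[1]=2,scc[2]=?,scc[3]=0,scc[4]=1,scc[5]=?,scc[6]=?,scc[7]=?,scc[8]=0)
step 7: low=(low[0]=0,low[1]=1,low[2]=0,low[3]=3,low[4]=2,low[5]=0,low[6]=?,low[7]=?,low[8]=3); scc=(scc[0]=3,scc[1]=2,scc[2]=3,scc[3]=0,scc[4]=1,scc[5]=3,scc[6]=?,scc[7]=?,scc[8]=0)
step 8: low=(low[0]=0,low[1]=1,low[2]=0,low[3]=3,low[4]=2,low[5]=0,low[6]=7,low[7]=?,low[8]=3); scc=(scc[0]=3,scc[1]=2,scc[2]=3,scc[3]=0,scc[4]=1,scc[5]=3,scc[6]=4,scc[7]=?,scc[8]=0)
step 9: low=(low[0]=0,low[1]=1,low[2]=0,low[3]=3,low[4]=2,low[5]=0,low[6]=7,low[7]=8,low[8]=3); scc=(scc[0]=3,scc[1]=2,scc[2]=3,scc[3]=0,scc[4]=1,scc[5]=3,scc[6]=4,scc[7]=5,scc[8]=0)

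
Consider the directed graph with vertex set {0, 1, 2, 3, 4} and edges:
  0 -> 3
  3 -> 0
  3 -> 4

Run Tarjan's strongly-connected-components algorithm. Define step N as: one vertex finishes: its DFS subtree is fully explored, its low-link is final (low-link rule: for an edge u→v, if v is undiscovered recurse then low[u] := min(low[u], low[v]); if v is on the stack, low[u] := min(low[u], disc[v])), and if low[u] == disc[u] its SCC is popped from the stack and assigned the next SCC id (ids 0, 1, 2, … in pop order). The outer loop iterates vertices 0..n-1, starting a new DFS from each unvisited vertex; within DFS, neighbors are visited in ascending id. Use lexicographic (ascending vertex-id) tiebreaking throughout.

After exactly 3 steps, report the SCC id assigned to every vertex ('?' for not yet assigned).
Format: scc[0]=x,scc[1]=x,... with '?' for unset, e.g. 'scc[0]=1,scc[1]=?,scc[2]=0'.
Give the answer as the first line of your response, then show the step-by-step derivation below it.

scc[0]=1,scc[1]=?,scc[2]=?,scc[3]=1,scc[4]=0

step 1: low=(low[0]=0,low[1]=?,low[2]=?,low[3]=0,low[4]=2); scc=(scc[0]=?,scc[1]=?,scc[2]=?,scc[3]=?,scc[4]=0)
step 2: low=(low[0]=0,low[1]=?,low[2]=?,low[3]=0,low[4]=2); scc=(scc[0]=?,scc[1]=?,scc[2]=?,scc[3]=?,scc[4]=0)
step 3: low=(low[0]=0,low[1]=?,low[2]=?,low[3]=0,low[4]=2); scc=(scc[0]=1,scc[1]=?,scc[2]=?,scc[3]=1,scc[4]=0)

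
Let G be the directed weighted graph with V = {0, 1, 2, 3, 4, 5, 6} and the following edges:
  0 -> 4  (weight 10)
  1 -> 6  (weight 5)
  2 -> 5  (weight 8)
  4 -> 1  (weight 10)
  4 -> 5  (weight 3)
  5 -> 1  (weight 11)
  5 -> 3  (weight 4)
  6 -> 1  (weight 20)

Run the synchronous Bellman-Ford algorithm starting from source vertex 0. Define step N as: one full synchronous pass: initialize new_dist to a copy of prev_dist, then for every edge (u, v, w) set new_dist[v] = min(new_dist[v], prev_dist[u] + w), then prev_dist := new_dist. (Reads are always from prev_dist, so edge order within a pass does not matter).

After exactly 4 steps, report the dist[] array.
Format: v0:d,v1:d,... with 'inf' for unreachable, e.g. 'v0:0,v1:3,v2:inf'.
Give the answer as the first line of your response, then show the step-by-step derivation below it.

v0:0,v1:20,v2:inf,v3:17,v4:10,v5:13,v6:25

step 1: dist = v0:0,v1:inf,v2:inf,v3:inf,v4:10,v5:inf,v6:inf
step 2: dist = v0:0,v1:20,v2:inf,v3:inf,v4:10,v5:13,v6:inf
step 3: dist = v0:0,v1:20,v2:inf,v3:17,v4:10,v5:13,v6:25
step 4: dist = v0:0,v1:20,v2:inf,v3:17,v4:10,v5:13,v6:25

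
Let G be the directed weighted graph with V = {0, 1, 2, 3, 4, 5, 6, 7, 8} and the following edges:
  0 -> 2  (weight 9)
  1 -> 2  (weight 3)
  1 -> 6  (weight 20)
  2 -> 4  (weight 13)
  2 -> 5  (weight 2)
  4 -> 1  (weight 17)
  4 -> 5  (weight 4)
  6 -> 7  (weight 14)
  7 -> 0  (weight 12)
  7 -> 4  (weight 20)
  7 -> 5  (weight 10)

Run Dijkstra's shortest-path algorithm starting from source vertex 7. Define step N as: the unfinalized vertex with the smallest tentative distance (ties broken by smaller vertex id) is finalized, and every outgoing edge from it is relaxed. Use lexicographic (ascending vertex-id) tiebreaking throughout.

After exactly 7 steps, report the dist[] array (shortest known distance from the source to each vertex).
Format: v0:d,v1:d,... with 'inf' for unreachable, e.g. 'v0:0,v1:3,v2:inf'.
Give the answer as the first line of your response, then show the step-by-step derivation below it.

v0:12,v1:37,v2:21,v3:inf,v4:20,v5:10,v6:57,v7:0,v8:inf

step 1: dist = v0:12,v1:inf,v2:inf,v3:inf,v4:20,v5:10,v6:inf,v7:0,v8:inf
step 2: dist = v0:12,v1:inf,v2:inf,v3:inf,v4:20,v5:10,v6:inf,v7:0,v8:inf
step 3: dist = v0:12,v1:inf,v2:21,v3:inf,v4:20,v5:10,v6:inf,v7:0,v8:inf
step 4: dist = v0:12,v1:37,v2:21,v3:inf,v4:20,v5:10,v6:inf,v7:0,v8:inf
step 5: dist = v0:12,v1:37,v2:21,v3:inf,v4:20,v5:10,v6:inf,v7:0,v8:inf
step 6: dist = v0:12,v1:37,v2:21,v3:inf,v4:20,v5:10,v6:57,v7:0,v8:inf
step 7: dist = v0:12,v1:37,v2:21,v3:inf,v4:20,v5:10,v6:57,v7:0,v8:inf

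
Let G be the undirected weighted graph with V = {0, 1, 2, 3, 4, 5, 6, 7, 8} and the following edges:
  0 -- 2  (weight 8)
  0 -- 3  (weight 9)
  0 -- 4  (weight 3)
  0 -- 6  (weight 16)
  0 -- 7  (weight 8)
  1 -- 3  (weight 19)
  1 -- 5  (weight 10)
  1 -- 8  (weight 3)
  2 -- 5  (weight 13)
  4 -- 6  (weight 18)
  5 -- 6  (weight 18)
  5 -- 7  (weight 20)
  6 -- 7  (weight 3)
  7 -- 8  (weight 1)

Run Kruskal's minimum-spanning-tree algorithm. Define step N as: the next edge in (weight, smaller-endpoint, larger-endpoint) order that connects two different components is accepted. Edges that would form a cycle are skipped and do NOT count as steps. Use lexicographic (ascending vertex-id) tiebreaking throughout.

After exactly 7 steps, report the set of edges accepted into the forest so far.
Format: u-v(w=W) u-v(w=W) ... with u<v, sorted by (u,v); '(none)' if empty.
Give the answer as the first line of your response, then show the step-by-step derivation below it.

0-2(w=8) 0-3(w=9) 0-4(w=3) 0-7(w=8) 1-8(w=3) 6-7(w=3) 7-8(w=1)

step 1: add edge 7-8 (w=1); MST = {7-8(w=1)}
step 2: add edge 0-4 (w=3); MST = {0-4(w=3) 7-8(w=1)}
step 3: add edge 1-8 (w=3); MST = {0-4(w=3) 1-8(w=3) 7-8(w=1)}
step 4: add edge 6-7 (w=3); MST = {0-4(w=3) 1-8(w=3) 6-7(w=3) 7-8(w=1)}
step 5: add edge 0-2 (w=8); MST = {0-2(w=8) 0-4(w=3) 1-8(w=3) 6-7(w=3) 7-8(w=1)}
step 6: add edge 0-7 (w=8); MST = {0-2(w=8) 0-4(w=3) 0-7(w=8) 1-8(w=3) 6-7(w=3) 7-8(w=1)}
step 7: add edge 0-3 (w=9); MST = {0-2(w=8) 0-3(w=9) 0-4(w=3) 0-7(w=8) 1-8(w=3) 6-7(w=3) 7-8(w=1)}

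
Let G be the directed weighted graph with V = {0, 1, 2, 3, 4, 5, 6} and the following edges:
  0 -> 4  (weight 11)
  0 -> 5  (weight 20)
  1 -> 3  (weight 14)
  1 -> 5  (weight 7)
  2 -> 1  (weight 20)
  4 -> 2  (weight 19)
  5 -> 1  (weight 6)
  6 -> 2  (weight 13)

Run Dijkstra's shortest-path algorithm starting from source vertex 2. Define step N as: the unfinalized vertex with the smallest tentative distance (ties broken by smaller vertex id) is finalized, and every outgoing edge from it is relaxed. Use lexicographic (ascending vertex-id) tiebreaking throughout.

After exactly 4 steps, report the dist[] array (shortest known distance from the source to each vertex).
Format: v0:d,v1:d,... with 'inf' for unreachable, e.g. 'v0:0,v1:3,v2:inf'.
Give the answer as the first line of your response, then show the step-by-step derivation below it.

v0:inf,v1:20,v2:0,v3:34,v4:inf,v5:27,v6:inf

step 1: dist = v0:inf,v1:20,v2:0,v3:inf,v4:inf,v5:inf,v6:inf
step 2: dist = v0:inf,v1:20,v2:0,v3:34,v4:inf,v5:27,v6:inf
step 3: dist = v0:inf,v1:20,v2:0,v3:34,v4:inf,v5:27,v6:inf
step 4: dist = v0:inf,v1:20,v2:0,v3:34,v4:inf,v5:27,v6:inf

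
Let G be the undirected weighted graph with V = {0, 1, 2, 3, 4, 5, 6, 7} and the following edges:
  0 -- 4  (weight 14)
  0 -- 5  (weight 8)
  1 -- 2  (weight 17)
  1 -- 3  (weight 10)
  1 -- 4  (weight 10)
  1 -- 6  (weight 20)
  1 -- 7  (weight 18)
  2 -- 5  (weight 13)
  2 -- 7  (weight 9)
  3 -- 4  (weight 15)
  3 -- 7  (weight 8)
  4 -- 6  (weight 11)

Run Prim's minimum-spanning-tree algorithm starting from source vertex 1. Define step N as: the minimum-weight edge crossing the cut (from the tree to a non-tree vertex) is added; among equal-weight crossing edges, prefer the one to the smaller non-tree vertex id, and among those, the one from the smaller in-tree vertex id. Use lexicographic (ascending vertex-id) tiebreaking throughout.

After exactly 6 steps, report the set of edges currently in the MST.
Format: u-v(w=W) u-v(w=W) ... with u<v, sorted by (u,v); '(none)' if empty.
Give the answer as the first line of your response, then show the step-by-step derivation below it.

1-3(w=10) 1-4(w=10) 2-5(w=13) 2-7(w=9) 3-7(w=8) 4-6(w=11)

step 1: add edge 1-3 (w=10); MST = {1-3(w=10)}
step 2: add edge 3-7 (w=8); MST = {1-3(w=10) 3-7(w=8)}
step 3: add edge 2-7 (w=9); MST = {1-3(w=10) 2-7(w=9) 3-7(w=8)}
step 4: add edge 1-4 (w=10); MST = {1-3(w=10) 1-4(w=10) 2-7(w=9) 3-7(w=8)}
step 5: add edge 4-6 (w=11); MST = {1-3(w=10) 1-4(w=10) 2-7(w=9) 3-7(w=8) 4-6(w=11)}
step 6: add edge 2-5 (w=13); MST = {1-3(w=10) 1-4(w=10) 2-5(w=13) 2-7(w=9) 3-7(w=8) 4-6(w=11)}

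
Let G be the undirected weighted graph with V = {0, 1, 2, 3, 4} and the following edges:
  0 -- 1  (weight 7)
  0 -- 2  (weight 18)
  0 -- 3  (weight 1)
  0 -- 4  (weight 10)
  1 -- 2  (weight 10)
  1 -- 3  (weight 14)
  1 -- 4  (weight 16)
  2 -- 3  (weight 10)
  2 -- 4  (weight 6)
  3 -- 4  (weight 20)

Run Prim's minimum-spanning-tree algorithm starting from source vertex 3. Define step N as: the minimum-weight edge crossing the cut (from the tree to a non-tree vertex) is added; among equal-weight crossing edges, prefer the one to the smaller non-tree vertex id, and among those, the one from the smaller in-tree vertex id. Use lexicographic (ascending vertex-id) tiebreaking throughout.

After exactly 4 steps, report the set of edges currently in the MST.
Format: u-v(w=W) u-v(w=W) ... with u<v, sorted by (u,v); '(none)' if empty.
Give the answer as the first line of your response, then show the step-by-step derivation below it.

0-1(w=7) 0-3(w=1) 1-2(w=10) 2-4(w=6)

step 1: add edge 0-3 (w=1); MST = {0-3(w=1)}
step 2: add edge 0-1 (w=7); MST = {0-1(w=7) 0-3(w=1)}
step 3: add edge 1-2 (w=10); MST = {0-1(w=7) 0-3(w=1) 1-2(w=10)}
step 4: add edge 2-4 (w=6); MST = {0-1(w=7) 0-3(w=1) 1-2(w=10) 2-4(w=6)}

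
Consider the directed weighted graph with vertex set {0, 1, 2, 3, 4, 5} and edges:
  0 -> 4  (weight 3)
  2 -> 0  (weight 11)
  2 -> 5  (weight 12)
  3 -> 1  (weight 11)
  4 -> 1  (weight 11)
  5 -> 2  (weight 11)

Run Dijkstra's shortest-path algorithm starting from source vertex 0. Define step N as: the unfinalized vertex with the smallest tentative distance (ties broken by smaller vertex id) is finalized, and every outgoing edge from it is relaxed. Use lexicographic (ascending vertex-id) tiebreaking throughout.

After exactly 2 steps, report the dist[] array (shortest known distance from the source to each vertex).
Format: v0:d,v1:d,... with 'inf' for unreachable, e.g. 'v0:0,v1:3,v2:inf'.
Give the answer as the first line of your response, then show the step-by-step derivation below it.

v0:0,v1:14,v2:inf,v3:inf,v4:3,v5:inf

step 1: dist = v0:0,v1:inf,v2:inf,v3:inf,v4:3,v5:inf
step 2: dist = v0:0,v1:14,v2:inf,v3:inf,v4:3,v5:inf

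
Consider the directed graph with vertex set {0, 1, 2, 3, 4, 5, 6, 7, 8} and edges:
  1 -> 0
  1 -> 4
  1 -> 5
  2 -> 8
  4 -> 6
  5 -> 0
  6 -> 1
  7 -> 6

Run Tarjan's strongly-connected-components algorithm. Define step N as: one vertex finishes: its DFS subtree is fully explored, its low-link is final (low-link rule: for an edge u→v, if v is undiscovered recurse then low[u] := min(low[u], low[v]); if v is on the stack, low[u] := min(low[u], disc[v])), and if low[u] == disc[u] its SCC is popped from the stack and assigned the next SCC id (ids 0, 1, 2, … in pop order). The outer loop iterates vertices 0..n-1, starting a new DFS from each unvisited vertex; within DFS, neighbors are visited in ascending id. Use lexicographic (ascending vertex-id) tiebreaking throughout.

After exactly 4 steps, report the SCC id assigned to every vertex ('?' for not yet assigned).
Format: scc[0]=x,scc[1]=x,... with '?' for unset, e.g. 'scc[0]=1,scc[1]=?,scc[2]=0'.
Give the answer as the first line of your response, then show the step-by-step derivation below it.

scc[0]=0,scc[1]=?,scc[2]=?,scc[3]=?,scc[4]=?,scc[5]=1,scc[6]=?,scc[7]=?,scc[8]=?

step 1: low=(low[0]=0,low[1]=?,low[2]=?,low[3]=?,low[4]=?,low[5]=?,low[6]=?,low[7]=?,low[8]=?); scc=(scc[0]=0,scc[1]=?,scc[2]=?,scc[3]=?,scc[4]=?,scc[5]=?,scc[6]=?,scc[7]=?,scc[8]=?)
step 2: low=(low[0]=0,low[1]=1,low[2]=?,low[3]=?,low[4]=2,low[5]=?,low[6]=1,low[7]=?,low[8]=?); scc=(scc[0]=0,scc[1]=?,scc[2]=?,scc[3]=?,scc[4]=?,scc[5]=?,scc[6]=?,scc[7]=?,scc[8]=?)
step 3: low=(low[0]=0,low[1]=1,low[2]=?,low[3]=?,low[4]=1,low[5]=?,low[6]=1,low[7]=?,low[8]=?); scc=(scc[0]=0,scc[1]=?,scc[2]=?,scc[3]=?,scc[4]=?,scc[5]=?,scc[6]=?,scc[7]=?,scc[8]=?)
step 4: low=(low[0]=0,low[1]=1,low[2]=?,low[3]=?,low[4]=1,low[5]=4,low[6]=1,low[7]=?,low[8]=?); scc=(scc[0]=0,scc[1]=?,scc[2]=?,scc[3]=?,scc[4]=?,scc[5]=1,scc[6]=?,scc[7]=?,scc[8]=?)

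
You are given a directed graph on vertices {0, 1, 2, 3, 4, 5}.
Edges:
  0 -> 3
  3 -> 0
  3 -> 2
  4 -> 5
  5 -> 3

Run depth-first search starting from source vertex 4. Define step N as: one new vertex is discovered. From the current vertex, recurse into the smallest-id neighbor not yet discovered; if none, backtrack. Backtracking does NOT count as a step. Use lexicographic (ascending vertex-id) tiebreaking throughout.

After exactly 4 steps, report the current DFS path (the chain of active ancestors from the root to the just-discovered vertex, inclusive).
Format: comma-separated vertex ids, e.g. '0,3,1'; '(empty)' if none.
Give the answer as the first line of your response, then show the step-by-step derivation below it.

4,5,3,0

step 1: discover 4; path=4; order=4
step 2: discover 5; path=4>5; order=4,5
step 3: discover 3; path=4>5>3; order=4,5,3
step 4: discover 0; path=4>5>3>0; order=4,5,3,0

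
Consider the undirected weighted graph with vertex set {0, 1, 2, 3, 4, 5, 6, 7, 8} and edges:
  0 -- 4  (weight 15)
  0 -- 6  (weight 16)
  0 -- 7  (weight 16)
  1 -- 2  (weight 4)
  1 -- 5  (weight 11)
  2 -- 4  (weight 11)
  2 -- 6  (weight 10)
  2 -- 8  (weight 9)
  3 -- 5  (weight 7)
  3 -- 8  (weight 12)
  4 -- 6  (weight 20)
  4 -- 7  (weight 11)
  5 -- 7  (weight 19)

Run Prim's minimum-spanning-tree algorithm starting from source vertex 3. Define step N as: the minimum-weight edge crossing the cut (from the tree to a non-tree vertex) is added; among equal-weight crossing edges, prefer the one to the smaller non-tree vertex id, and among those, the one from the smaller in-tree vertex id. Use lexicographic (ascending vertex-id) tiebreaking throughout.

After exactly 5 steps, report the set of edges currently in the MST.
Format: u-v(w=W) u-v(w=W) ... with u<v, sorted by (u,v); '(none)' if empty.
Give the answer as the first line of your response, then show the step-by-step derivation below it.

1-2(w=4) 1-5(w=11) 2-6(w=10) 2-8(w=9) 3-5(w=7)

step 1: add edge 3-5 (w=7); MST = {3-5(w=7)}
step 2: add edge 1-5 (w=11); MST = {1-5(w=11) 3-5(w=7)}
step 3: add edge 1-2 (w=4); MST = {1-2(w=4) 1-5(w=11) 3-5(w=7)}
step 4: add edge 2-8 (w=9); MST = {1-2(w=4) 1-5(w=11) 2-8(w=9) 3-5(w=7)}
step 5: add edge 2-6 (w=10); MST = {1-2(w=4) 1-5(w=11) 2-6(w=10) 2-8(w=9) 3-5(w=7)}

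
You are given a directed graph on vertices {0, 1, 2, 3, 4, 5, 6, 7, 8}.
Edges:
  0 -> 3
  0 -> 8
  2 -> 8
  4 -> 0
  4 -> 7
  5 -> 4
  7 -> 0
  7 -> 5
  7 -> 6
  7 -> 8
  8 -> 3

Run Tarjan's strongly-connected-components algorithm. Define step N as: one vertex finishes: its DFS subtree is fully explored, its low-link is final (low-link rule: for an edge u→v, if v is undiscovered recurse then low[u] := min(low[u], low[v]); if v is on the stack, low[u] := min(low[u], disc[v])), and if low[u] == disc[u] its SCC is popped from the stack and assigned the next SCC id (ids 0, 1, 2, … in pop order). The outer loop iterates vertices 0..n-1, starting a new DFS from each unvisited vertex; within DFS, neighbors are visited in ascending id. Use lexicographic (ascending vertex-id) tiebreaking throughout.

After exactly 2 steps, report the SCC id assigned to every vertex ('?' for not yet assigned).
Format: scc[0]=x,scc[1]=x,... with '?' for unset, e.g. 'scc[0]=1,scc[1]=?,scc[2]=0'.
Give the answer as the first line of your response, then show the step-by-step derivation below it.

scc[0]=?,scc[1]=?,scc[2]=?,scc[3]=0,scc[4]=?,scc[5]=?,scc[6]=?,scc[7]=?,scc[8]=1

step 1: low=(low[0]=0,low[1]=?,low[2]=?,low[3]=1,low[4]=?,low[5]=?,low[6]=?,low[7]=?,low[8]=?); scc=(scc[0]=?,scc[1]=?,scc[2]=?,scc[3]=0,scc[4]=?,scc[5]=?,scc[6]=?,scc[7]=?,scc[8]=?)
step 2: low=(low[0]=0,low[1]=?,low[2]=?,low[3]=1,low[4]=?,low[5]=?,low[6]=?,low[7]=?,low[8]=2); scc=(scc[0]=?,scc[1]=?,scc[2]=?,scc[3]=0,scc[4]=?,scc[5]=?,scc[6]=?,scc[7]=?,scc[8]=1)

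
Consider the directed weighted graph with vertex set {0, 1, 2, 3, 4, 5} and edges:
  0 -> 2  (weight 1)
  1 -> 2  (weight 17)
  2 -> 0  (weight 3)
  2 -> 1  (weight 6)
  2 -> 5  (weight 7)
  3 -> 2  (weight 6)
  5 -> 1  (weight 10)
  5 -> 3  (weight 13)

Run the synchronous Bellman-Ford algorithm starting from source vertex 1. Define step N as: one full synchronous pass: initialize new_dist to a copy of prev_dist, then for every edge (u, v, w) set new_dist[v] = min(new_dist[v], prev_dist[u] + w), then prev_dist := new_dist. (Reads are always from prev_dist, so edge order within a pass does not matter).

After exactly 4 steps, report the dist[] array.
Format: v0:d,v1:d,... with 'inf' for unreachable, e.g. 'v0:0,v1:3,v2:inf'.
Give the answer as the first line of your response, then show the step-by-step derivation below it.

v0:20,v1:0,v2:17,v3:37,v4:inf,v5:24

step 1: dist = v0:inf,v1:0,v2:17,v3:inf,v4:inf,v5:inf
step 2: dist = v0:20,v1:0,v2:17,v3:inf,v4:inf,v5:24
step 3: dist = v0:20,v1:0,v2:17,v3:37,v4:inf,v5:24
step 4: dist = v0:20,v1:0,v2:17,v3:37,v4:inf,v5:24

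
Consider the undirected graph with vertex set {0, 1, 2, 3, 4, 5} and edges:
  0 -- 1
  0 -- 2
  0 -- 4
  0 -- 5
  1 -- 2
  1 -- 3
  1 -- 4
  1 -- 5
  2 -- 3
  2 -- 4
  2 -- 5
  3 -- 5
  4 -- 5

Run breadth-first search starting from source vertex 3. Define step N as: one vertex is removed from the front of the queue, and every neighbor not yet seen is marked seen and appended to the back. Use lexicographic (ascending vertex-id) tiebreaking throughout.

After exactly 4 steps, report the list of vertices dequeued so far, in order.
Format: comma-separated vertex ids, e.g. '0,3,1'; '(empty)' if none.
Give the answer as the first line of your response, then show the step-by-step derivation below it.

3,1,2,5

step 1: dequeue 3; queue=[1,2,5]; order=3
step 2: dequeue 1; queue=[2,5,0,4]; order=3,1
step 3: dequeue 2; queue=[5,0,4]; order=3,1,2
step 4: dequeue 5; queue=[0,4]; order=3,1,2,5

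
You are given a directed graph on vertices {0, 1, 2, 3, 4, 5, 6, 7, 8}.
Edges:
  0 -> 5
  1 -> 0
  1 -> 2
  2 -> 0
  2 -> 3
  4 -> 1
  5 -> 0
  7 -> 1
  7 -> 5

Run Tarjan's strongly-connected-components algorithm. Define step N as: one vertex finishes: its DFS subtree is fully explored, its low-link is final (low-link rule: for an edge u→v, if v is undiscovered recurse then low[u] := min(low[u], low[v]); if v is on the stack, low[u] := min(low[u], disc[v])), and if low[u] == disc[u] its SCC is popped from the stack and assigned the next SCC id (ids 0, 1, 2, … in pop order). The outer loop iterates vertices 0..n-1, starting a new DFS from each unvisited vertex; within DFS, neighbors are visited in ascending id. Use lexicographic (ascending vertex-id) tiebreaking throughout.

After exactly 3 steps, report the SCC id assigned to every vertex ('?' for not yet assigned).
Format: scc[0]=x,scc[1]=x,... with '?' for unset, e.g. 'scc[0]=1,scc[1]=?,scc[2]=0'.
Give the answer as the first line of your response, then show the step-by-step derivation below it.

scc[0]=0,scc[1]=?,scc[2]=?,scc[3]=1,scc[4]=?,scc[5]=0,scc[6]=?,scc[7]=?,scc[8]=?

step 1: low=(low[0]=0,low[1]=?,low[2]=?,low[3]=?,low[4]=?,low[5]=0,low[6]=?,low[7]=?,low[8]=?); scc=(scc[0]=?,scc[1]=?,scc[2]=?,scc[3]=?,scc[4]=?,scc[5]=?,scc[6]=?,scc[7]=?,scc[8]=?)
step 2: low=(low[0]=0,low[1]=?,low[2]=?,low[3]=?,low[4]=?,low[5]=0,low[6]=?,low[7]=?,low[8]=?); scc=(scc[0]=0,scc[1]=?,scc[2]=?,scc[3]=?,scc[4]=?,scc[5]=0,scc[6]=?,scc[7]=?,scc[8]=?)
step 3: low=(low[0]=0,low[1]=2,low[2]=3,low[3]=4,low[4]=?,low[5]=0,low[6]=?,low[7]=?,low[8]=?); scc=(scc[0]=0,scc[1]=?,scc[2]=?,scc[3]=1,scc[4]=?,scc[5]=0,scc[6]=?,scc[7]=?,scc[8]=?)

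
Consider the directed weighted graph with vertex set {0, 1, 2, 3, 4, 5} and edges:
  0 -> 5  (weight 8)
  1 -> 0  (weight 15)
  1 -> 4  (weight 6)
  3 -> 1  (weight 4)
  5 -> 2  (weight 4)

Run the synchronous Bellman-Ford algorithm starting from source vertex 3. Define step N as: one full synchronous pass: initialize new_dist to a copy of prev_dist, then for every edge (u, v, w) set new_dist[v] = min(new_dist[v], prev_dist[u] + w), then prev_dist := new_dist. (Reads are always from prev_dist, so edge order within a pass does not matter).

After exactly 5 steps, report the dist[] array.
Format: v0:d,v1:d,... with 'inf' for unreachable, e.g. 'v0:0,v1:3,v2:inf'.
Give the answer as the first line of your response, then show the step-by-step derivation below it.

v0:19,v1:4,v2:31,v3:0,v4:10,v5:27

step 1: dist = v0:inf,v1:4,v2:inf,v3:0,v4:inf,v5:inf
step 2: dist = v0:19,v1:4,v2:inf,v3:0,v4:10,v5:inf
step 3: dist = v0:19,v1:4,v2:inf,v3:0,v4:10,v5:27
step 4: dist = v0:19,v1:4,v2:31,v3:0,v4:10,v5:27
step 5: dist = v0:19,v1:4,v2:31,v3:0,v4:10,v5:27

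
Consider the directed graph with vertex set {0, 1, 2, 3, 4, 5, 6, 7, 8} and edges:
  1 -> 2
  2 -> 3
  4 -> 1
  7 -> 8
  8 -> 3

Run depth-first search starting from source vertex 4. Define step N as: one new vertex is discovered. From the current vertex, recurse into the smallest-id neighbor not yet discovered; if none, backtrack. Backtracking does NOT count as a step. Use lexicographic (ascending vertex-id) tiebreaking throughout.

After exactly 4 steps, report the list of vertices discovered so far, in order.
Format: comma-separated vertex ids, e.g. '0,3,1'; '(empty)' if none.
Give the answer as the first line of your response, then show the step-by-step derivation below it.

4,1,2,3

step 1: discover 4; path=4; order=4
step 2: discover 1; path=4>1; order=4,1
step 3: discover 2; path=4>1>2; order=4,1,2
step 4: discover 3; path=4>1>2>3; order=4,1,2,3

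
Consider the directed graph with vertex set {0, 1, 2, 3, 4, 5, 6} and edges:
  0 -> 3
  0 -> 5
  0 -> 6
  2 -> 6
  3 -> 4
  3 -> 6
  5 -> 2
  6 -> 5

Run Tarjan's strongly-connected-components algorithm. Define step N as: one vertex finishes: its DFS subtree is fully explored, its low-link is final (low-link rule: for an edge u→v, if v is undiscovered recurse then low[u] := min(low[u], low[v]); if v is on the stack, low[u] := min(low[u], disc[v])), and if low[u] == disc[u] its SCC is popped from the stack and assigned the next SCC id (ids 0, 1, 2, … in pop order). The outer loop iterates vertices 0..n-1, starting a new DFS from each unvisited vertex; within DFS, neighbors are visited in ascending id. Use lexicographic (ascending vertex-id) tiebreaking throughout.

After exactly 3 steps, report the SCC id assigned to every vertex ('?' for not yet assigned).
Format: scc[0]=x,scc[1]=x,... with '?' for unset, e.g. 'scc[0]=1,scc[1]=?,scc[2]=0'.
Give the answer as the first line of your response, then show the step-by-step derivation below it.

scc[0]=?,scc[1]=?,scc[2]=?,scc[3]=?,scc[4]=0,scc[5]=?,scc[6]=?

step 1: low=(low[0]=0,low[1]=?,low[2]=?,low[3]=1,low[4]=2,low[5]=?,low[6]=?); scc=(scc[0]=?,scc[1]=?,scc[2]=?,scc[3]=?,scc[4]=0,scc[5]=?,scc[6]=?)
step 2: low=(low[0]=0,low[1]=?,low[2]=3,low[3]=1,low[4]=2,low[5]=4,low[6]=3); scc=(scc[0]=?,scc[1]=?,scc[2]=?,scc[3]=?,scc[4]=0,scc[5]=?,scc[6]=?)
step 3: low=(low[0]=0,low[1]=?,low[2]=3,low[3]=1,low[4]=2,low[5]=3,low[6]=3); scc=(scc[0]=?,scc[1]=?,scc[2]=?,scc[3]=?,scc[4]=0,scc[5]=?,scc[6]=?)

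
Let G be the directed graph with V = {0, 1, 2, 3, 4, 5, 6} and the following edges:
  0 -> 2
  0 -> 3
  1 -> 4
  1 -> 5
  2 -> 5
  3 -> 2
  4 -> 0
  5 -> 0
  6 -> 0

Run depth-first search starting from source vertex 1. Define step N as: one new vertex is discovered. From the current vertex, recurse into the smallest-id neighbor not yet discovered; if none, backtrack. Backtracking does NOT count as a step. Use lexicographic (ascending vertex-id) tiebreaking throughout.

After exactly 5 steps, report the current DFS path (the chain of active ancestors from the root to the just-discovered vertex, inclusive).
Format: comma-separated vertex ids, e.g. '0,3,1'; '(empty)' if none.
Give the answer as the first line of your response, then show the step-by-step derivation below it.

1,4,0,2,5

step 1: discover 1; path=1; order=1
step 2: discover 4; path=1>4; order=1,4
step 3: discover 0; path=1>4>0; order=1,4,0
step 4: discover 2; path=1>4>0>2; order=1,4,0,2
step 5: discover 5; path=1>4>0>2>5; order=1,4,0,2,5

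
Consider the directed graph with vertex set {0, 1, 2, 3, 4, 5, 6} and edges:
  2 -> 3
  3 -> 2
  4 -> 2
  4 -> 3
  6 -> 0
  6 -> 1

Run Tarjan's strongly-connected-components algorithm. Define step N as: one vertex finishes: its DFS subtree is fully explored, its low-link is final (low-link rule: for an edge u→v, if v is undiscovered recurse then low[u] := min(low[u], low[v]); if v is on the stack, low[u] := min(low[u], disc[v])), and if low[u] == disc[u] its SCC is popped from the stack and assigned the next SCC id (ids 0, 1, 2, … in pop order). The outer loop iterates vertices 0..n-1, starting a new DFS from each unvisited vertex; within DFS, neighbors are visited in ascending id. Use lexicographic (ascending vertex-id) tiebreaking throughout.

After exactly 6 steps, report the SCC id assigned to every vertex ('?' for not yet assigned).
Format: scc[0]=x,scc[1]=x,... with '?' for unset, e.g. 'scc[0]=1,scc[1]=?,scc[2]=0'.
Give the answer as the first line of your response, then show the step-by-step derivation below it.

scc[0]=0,scc[1]=1,scc[2]=2,scc[3]=2,scc[4]=3,scc[5]=4,scc[6]=?

step 1: low=(low[0]=0,low[1]=?,low[2]=?,low[3]=?,low[4]=?,low[5]=?,low[6]=?); scc=(scc[0]=0,scc[1]=?,scc[2]=?,scc[3]=?,scc[4]=?,scc[5]=?,scc[6]=?)
step 2: low=(low[0]=0,low[1]=1,low[2]=?,low[3]=?,low[4]=?,low[5]=?,low[6]=?); scc=(scc[0]=0,scc[1]=1,scc[2]=?,scc[3]=?,scc[4]=?,scc[5]=?,scc[6]=?)
step 3: low=(low[0]=0,low[1]=1,low[2]=2,low[3]=2,low[4]=?,low[5]=?,low[6]=?); scc=(scc[0]=0,scc[1]=1,scc[2]=?,scc[3]=?,scc[4]=?,scc[5]=?,scc[6]=?)
step 4: low=(low[0]=0,low[1]=1,low[2]=2,low[3]=2,low[4]=?,low[5]=?,low[6]=?); scc=(scc[0]=0,scc[1]=1,scc[2]=2,scc[3]=2,scc[4]=?,scc[5]=?,scc[6]=?)
step 5: low=(low[0]=0,low[1]=1,low[2]=2,low[3]=2,low[4]=4,low[5]=?,low[6]=?); scc=(scc[0]=0,scc[1]=1,scc[2]=2,scc[3]=2,scc[4]=3,scc[5]=?,scc[6]=?)
step 6: low=(low[0]=0,low[1]=1,low[2]=2,low[3]=2,low[4]=4,low[5]=5,low[6]=?); scc=(scc[0]=0,scc[1]=1,scc[2]=2,scc[3]=2,scc[4]=3,scc[5]=4,scc[6]=?)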